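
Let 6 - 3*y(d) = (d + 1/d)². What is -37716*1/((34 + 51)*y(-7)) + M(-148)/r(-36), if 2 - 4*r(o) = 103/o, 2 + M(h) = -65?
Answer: -83885238/3281425 ≈ -25.564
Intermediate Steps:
M(h) = -67 (M(h) = -2 - 65 = -67)
r(o) = ½ - 103/(4*o)
y(d) = 2 - (d + 1/d)²/3
-37716*1/((34 + 51)*y(-7)) + M(-148)/r(-36) = -37716*147/((34 + 51)*(-1 - 1*(-7)⁴ + 4*(-7)²)) - 67*(-144/(-103 + 2*(-36))) = -37716*147/(85*(-1 - 1*2401 + 4*49)) - 67*(-144/(-103 - 72)) = -37716*147/(85*(-1 - 2401 + 196)) - 67/((¼)*(-1/36)*(-175)) = -37716/(((⅓)*(1/49)*(-2206))*85) - 67/175/144 = -37716/((-2206/147*85)) - 67*144/175 = -37716/(-187510/147) - 9648/175 = -37716*(-147/187510) - 9648/175 = 2772126/93755 - 9648/175 = -83885238/3281425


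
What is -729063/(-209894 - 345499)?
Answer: 243021/185131 ≈ 1.3127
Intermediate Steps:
-729063/(-209894 - 345499) = -729063/(-555393) = -729063*(-1/555393) = 243021/185131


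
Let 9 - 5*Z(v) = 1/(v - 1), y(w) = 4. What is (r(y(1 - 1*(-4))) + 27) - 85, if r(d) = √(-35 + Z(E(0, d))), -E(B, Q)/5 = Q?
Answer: -58 + I*√14637/21 ≈ -58.0 + 5.7611*I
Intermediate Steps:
E(B, Q) = -5*Q
Z(v) = 9/5 - 1/(5*(-1 + v)) (Z(v) = 9/5 - 1/(5*(v - 1)) = 9/5 - 1/(5*(-1 + v)))
r(d) = √(-35 + (-10 - 45*d)/(5*(-1 - 5*d))) (r(d) = √(-35 + (-10 + 9*(-5*d))/(5*(-1 - 5*d))) = √(-35 + (-10 - 45*d)/(5*(-1 - 5*d))))
(r(y(1 - 1*(-4))) + 27) - 85 = (√((33 + 166*4)/(-1 - 5*4)) + 27) - 85 = (√((33 + 664)/(-1 - 20)) + 27) - 85 = (√(697/(-21)) + 27) - 85 = (√(-1/21*697) + 27) - 85 = (√(-697/21) + 27) - 85 = (I*√14637/21 + 27) - 85 = (27 + I*√14637/21) - 85 = -58 + I*√14637/21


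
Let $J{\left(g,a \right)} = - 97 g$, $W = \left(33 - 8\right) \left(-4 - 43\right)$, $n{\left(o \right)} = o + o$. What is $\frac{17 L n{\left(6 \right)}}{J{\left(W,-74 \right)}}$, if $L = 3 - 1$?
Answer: $\frac{408}{113975} \approx 0.0035797$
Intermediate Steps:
$n{\left(o \right)} = 2 o$
$L = 2$ ($L = 3 - 1 = 2$)
$W = -1175$ ($W = 25 \left(-47\right) = -1175$)
$\frac{17 L n{\left(6 \right)}}{J{\left(W,-74 \right)}} = \frac{17 \cdot 2 \cdot 2 \cdot 6}{\left(-97\right) \left(-1175\right)} = \frac{34 \cdot 12}{113975} = 408 \cdot \frac{1}{113975} = \frac{408}{113975}$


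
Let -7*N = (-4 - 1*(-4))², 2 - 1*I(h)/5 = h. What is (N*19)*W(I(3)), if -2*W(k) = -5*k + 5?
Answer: 0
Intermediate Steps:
I(h) = 10 - 5*h
W(k) = -5/2 + 5*k/2 (W(k) = -(-5*k + 5)/2 = -(5 - 5*k)/2 = -5/2 + 5*k/2)
N = 0 (N = -(-4 - 1*(-4))²/7 = -(-4 + 4)²/7 = -⅐*0² = -⅐*0 = 0)
(N*19)*W(I(3)) = (0*19)*(-5/2 + 5*(10 - 5*3)/2) = 0*(-5/2 + 5*(10 - 15)/2) = 0*(-5/2 + (5/2)*(-5)) = 0*(-5/2 - 25/2) = 0*(-15) = 0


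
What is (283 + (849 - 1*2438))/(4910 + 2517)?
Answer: -1306/7427 ≈ -0.17584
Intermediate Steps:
(283 + (849 - 1*2438))/(4910 + 2517) = (283 + (849 - 2438))/7427 = (283 - 1589)*(1/7427) = -1306*1/7427 = -1306/7427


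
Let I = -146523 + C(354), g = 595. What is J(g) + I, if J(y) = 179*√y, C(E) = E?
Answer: -146169 + 179*√595 ≈ -1.4180e+5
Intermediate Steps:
I = -146169 (I = -146523 + 354 = -146169)
J(g) + I = 179*√595 - 146169 = -146169 + 179*√595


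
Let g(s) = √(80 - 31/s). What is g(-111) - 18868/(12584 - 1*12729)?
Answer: 18868/145 + √989121/111 ≈ 139.08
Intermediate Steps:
g(-111) - 18868/(12584 - 1*12729) = √(80 - 31/(-111)) - 18868/(12584 - 1*12729) = √(80 - 31*(-1/111)) - 18868/(12584 - 12729) = √(80 + 31/111) - 18868/(-145) = √(8911/111) - 18868*(-1)/145 = √989121/111 - 1*(-18868/145) = √989121/111 + 18868/145 = 18868/145 + √989121/111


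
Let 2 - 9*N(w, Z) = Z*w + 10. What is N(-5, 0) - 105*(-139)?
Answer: 131347/9 ≈ 14594.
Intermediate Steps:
N(w, Z) = -8/9 - Z*w/9 (N(w, Z) = 2/9 - (Z*w + 10)/9 = 2/9 - (10 + Z*w)/9 = 2/9 + (-10/9 - Z*w/9) = -8/9 - Z*w/9)
N(-5, 0) - 105*(-139) = (-8/9 - ⅑*0*(-5)) - 105*(-139) = (-8/9 + 0) + 14595 = -8/9 + 14595 = 131347/9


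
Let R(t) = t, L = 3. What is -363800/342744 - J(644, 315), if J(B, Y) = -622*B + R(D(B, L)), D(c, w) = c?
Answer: 17133898457/42843 ≈ 3.9992e+5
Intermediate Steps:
J(B, Y) = -621*B (J(B, Y) = -622*B + B = -621*B)
-363800/342744 - J(644, 315) = -363800/342744 - (-621)*644 = -363800*1/342744 - 1*(-399924) = -45475/42843 + 399924 = 17133898457/42843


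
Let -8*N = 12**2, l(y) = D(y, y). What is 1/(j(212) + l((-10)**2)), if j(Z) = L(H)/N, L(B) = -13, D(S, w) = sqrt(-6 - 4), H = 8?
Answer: 234/3409 - 324*I*sqrt(10)/3409 ≈ 0.068642 - 0.30055*I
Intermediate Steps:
D(S, w) = I*sqrt(10) (D(S, w) = sqrt(-10) = I*sqrt(10))
l(y) = I*sqrt(10)
N = -18 (N = -1/8*12**2 = -1/8*144 = -18)
j(Z) = 13/18 (j(Z) = -13/(-18) = -13*(-1/18) = 13/18)
1/(j(212) + l((-10)**2)) = 1/(13/18 + I*sqrt(10))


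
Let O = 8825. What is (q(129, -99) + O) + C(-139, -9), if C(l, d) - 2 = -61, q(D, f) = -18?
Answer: 8748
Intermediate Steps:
C(l, d) = -59 (C(l, d) = 2 - 61 = -59)
(q(129, -99) + O) + C(-139, -9) = (-18 + 8825) - 59 = 8807 - 59 = 8748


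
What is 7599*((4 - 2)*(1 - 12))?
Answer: -167178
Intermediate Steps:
7599*((4 - 2)*(1 - 12)) = 7599*(2*(-11)) = 7599*(-22) = -167178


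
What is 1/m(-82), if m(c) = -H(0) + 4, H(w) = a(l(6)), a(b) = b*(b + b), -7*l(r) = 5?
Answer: 49/146 ≈ 0.33562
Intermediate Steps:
l(r) = -5/7 (l(r) = -⅐*5 = -5/7)
a(b) = 2*b² (a(b) = b*(2*b) = 2*b²)
H(w) = 50/49 (H(w) = 2*(-5/7)² = 2*(25/49) = 50/49)
m(c) = 146/49 (m(c) = -1*50/49 + 4 = -50/49 + 4 = 146/49)
1/m(-82) = 1/(146/49) = 49/146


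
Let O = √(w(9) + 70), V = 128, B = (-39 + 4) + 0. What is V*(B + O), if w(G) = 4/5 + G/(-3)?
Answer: -4480 + 128*√1695/5 ≈ -3426.0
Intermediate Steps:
w(G) = ⅘ - G/3 (w(G) = 4*(⅕) + G*(-⅓) = ⅘ - G/3)
B = -35 (B = -35 + 0 = -35)
O = √1695/5 (O = √((⅘ - ⅓*9) + 70) = √((⅘ - 3) + 70) = √(-11/5 + 70) = √(339/5) = √1695/5 ≈ 8.2341)
V*(B + O) = 128*(-35 + √1695/5) = -4480 + 128*√1695/5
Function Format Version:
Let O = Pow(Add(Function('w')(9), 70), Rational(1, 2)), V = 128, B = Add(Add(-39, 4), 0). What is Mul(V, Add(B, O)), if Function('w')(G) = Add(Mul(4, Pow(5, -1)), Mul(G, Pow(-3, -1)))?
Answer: Add(-4480, Mul(Rational(128, 5), Pow(1695, Rational(1, 2)))) ≈ -3426.0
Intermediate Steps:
Function('w')(G) = Add(Rational(4, 5), Mul(Rational(-1, 3), G)) (Function('w')(G) = Add(Mul(4, Rational(1, 5)), Mul(G, Rational(-1, 3))) = Add(Rational(4, 5), Mul(Rational(-1, 3), G)))
B = -35 (B = Add(-35, 0) = -35)
O = Mul(Rational(1, 5), Pow(1695, Rational(1, 2))) (O = Pow(Add(Add(Rational(4, 5), Mul(Rational(-1, 3), 9)), 70), Rational(1, 2)) = Pow(Add(Add(Rational(4, 5), -3), 70), Rational(1, 2)) = Pow(Add(Rational(-11, 5), 70), Rational(1, 2)) = Pow(Rational(339, 5), Rational(1, 2)) = Mul(Rational(1, 5), Pow(1695, Rational(1, 2))) ≈ 8.2341)
Mul(V, Add(B, O)) = Mul(128, Add(-35, Mul(Rational(1, 5), Pow(1695, Rational(1, 2))))) = Add(-4480, Mul(Rational(128, 5), Pow(1695, Rational(1, 2))))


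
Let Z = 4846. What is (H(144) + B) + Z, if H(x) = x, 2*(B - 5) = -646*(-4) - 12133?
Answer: 441/2 ≈ 220.50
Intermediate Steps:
B = -9539/2 (B = 5 + (-646*(-4) - 12133)/2 = 5 + (2584 - 12133)/2 = 5 + (½)*(-9549) = 5 - 9549/2 = -9539/2 ≈ -4769.5)
(H(144) + B) + Z = (144 - 9539/2) + 4846 = -9251/2 + 4846 = 441/2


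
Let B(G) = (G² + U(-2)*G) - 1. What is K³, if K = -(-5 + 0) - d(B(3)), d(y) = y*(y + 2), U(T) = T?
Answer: -27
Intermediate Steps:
B(G) = -1 + G² - 2*G (B(G) = (G² - 2*G) - 1 = -1 + G² - 2*G)
d(y) = y*(2 + y)
K = -3 (K = -(-5 + 0) - (-1 + 3² - 2*3)*(2 + (-1 + 3² - 2*3)) = -1*(-5) - (-1 + 9 - 6)*(2 + (-1 + 9 - 6)) = 5 - 2*(2 + 2) = 5 - 2*4 = 5 - 1*8 = 5 - 8 = -3)
K³ = (-3)³ = -27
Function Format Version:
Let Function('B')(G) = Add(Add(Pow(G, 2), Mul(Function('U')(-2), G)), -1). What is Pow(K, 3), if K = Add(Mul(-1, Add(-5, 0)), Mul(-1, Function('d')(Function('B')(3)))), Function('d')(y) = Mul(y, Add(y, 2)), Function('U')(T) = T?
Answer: -27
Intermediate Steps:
Function('B')(G) = Add(-1, Pow(G, 2), Mul(-2, G)) (Function('B')(G) = Add(Add(Pow(G, 2), Mul(-2, G)), -1) = Add(-1, Pow(G, 2), Mul(-2, G)))
Function('d')(y) = Mul(y, Add(2, y))
K = -3 (K = Add(Mul(-1, Add(-5, 0)), Mul(-1, Mul(Add(-1, Pow(3, 2), Mul(-2, 3)), Add(2, Add(-1, Pow(3, 2), Mul(-2, 3)))))) = Add(Mul(-1, -5), Mul(-1, Mul(Add(-1, 9, -6), Add(2, Add(-1, 9, -6))))) = Add(5, Mul(-1, Mul(2, Add(2, 2)))) = Add(5, Mul(-1, Mul(2, 4))) = Add(5, Mul(-1, 8)) = Add(5, -8) = -3)
Pow(K, 3) = Pow(-3, 3) = -27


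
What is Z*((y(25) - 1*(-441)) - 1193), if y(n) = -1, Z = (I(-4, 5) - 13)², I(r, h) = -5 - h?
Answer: -398337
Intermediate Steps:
Z = 529 (Z = ((-5 - 1*5) - 13)² = ((-5 - 5) - 13)² = (-10 - 13)² = (-23)² = 529)
Z*((y(25) - 1*(-441)) - 1193) = 529*((-1 - 1*(-441)) - 1193) = 529*((-1 + 441) - 1193) = 529*(440 - 1193) = 529*(-753) = -398337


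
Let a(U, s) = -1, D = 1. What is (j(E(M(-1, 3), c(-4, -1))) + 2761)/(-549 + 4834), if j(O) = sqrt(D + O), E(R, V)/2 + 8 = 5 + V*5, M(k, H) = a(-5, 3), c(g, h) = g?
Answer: 2761/4285 + 3*I*sqrt(5)/4285 ≈ 0.64434 + 0.0015655*I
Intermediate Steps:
M(k, H) = -1
E(R, V) = -6 + 10*V (E(R, V) = -16 + 2*(5 + V*5) = -16 + 2*(5 + 5*V) = -16 + (10 + 10*V) = -6 + 10*V)
j(O) = sqrt(1 + O)
(j(E(M(-1, 3), c(-4, -1))) + 2761)/(-549 + 4834) = (sqrt(1 + (-6 + 10*(-4))) + 2761)/(-549 + 4834) = (sqrt(1 + (-6 - 40)) + 2761)/4285 = (sqrt(1 - 46) + 2761)*(1/4285) = (sqrt(-45) + 2761)*(1/4285) = (3*I*sqrt(5) + 2761)*(1/4285) = (2761 + 3*I*sqrt(5))*(1/4285) = 2761/4285 + 3*I*sqrt(5)/4285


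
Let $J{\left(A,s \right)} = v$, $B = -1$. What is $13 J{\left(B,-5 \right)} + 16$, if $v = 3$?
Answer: $55$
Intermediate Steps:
$J{\left(A,s \right)} = 3$
$13 J{\left(B,-5 \right)} + 16 = 13 \cdot 3 + 16 = 39 + 16 = 55$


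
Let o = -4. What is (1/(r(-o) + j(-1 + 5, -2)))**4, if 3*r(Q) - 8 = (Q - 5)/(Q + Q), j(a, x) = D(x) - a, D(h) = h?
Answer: 4096/531441 ≈ 0.0077073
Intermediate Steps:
j(a, x) = x - a
r(Q) = 8/3 + (-5 + Q)/(6*Q) (r(Q) = 8/3 + ((Q - 5)/(Q + Q))/3 = 8/3 + ((-5 + Q)/((2*Q)))/3 = 8/3 + ((-5 + Q)*(1/(2*Q)))/3 = 8/3 + ((-5 + Q)/(2*Q))/3 = 8/3 + (-5 + Q)/(6*Q))
(1/(r(-o) + j(-1 + 5, -2)))**4 = (1/((-5 + 17*(-1*(-4)))/(6*((-1*(-4)))) + (-2 - (-1 + 5))))**4 = (1/((1/6)*(-5 + 17*4)/4 + (-2 - 1*4)))**4 = (1/((1/6)*(1/4)*(-5 + 68) + (-2 - 4)))**4 = (1/((1/6)*(1/4)*63 - 6))**4 = (1/(21/8 - 6))**4 = (1/(-27/8))**4 = (-8/27)**4 = 4096/531441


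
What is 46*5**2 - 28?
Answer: 1122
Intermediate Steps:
46*5**2 - 28 = 46*25 - 28 = 1150 - 28 = 1122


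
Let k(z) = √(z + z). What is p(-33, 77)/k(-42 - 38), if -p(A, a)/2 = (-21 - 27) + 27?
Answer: -21*I*√10/20 ≈ -3.3204*I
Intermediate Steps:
k(z) = √2*√z (k(z) = √(2*z) = √2*√z)
p(A, a) = 42 (p(A, a) = -2*((-21 - 27) + 27) = -2*(-48 + 27) = -2*(-21) = 42)
p(-33, 77)/k(-42 - 38) = 42/((√2*√(-42 - 38))) = 42/((√2*√(-80))) = 42/((√2*(4*I*√5))) = 42/((4*I*√10)) = 42*(-I*√10/40) = -21*I*√10/20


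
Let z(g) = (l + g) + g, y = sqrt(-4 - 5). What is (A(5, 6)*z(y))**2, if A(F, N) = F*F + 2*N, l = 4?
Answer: -27380 + 65712*I ≈ -27380.0 + 65712.0*I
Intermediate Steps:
A(F, N) = F**2 + 2*N
y = 3*I (y = sqrt(-9) = 3*I ≈ 3.0*I)
z(g) = 4 + 2*g (z(g) = (4 + g) + g = 4 + 2*g)
(A(5, 6)*z(y))**2 = ((5**2 + 2*6)*(4 + 2*(3*I)))**2 = ((25 + 12)*(4 + 6*I))**2 = (37*(4 + 6*I))**2 = (148 + 222*I)**2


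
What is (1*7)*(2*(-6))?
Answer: -84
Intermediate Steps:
(1*7)*(2*(-6)) = 7*(-12) = -84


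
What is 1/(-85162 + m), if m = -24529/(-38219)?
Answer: -38219/3254781949 ≈ -1.1742e-5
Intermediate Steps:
m = 24529/38219 (m = -24529*(-1/38219) = 24529/38219 ≈ 0.64180)
1/(-85162 + m) = 1/(-85162 + 24529/38219) = 1/(-3254781949/38219) = -38219/3254781949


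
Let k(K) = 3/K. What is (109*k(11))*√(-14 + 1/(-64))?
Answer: 327*I*√897/88 ≈ 111.29*I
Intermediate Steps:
(109*k(11))*√(-14 + 1/(-64)) = (109*(3/11))*√(-14 + 1/(-64)) = (109*(3*(1/11)))*√(-14 - 1/64) = (109*(3/11))*√(-897/64) = 327*(I*√897/8)/11 = 327*I*√897/88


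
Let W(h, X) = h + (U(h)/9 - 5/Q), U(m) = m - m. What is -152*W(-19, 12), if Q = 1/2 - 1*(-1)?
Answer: 10184/3 ≈ 3394.7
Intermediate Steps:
U(m) = 0
Q = 3/2 (Q = ½ + 1 = 3/2 ≈ 1.5000)
W(h, X) = -10/3 + h (W(h, X) = h + (0/9 - 5/3/2) = h + (0*(⅑) - 5*⅔) = h + (0 - 10/3) = h - 10/3 = -10/3 + h)
-152*W(-19, 12) = -152*(-10/3 - 19) = -152*(-67/3) = 10184/3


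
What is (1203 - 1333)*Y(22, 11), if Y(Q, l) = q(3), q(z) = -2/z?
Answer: 260/3 ≈ 86.667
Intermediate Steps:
Y(Q, l) = -⅔ (Y(Q, l) = -2/3 = -2*⅓ = -⅔)
(1203 - 1333)*Y(22, 11) = (1203 - 1333)*(-⅔) = -130*(-⅔) = 260/3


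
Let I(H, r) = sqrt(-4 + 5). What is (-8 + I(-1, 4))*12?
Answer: -84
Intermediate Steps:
I(H, r) = 1 (I(H, r) = sqrt(1) = 1)
(-8 + I(-1, 4))*12 = (-8 + 1)*12 = -7*12 = -84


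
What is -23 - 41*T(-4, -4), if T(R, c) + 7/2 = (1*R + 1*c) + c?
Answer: 1225/2 ≈ 612.50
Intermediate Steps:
T(R, c) = -7/2 + R + 2*c (T(R, c) = -7/2 + ((1*R + 1*c) + c) = -7/2 + ((R + c) + c) = -7/2 + (R + 2*c) = -7/2 + R + 2*c)
-23 - 41*T(-4, -4) = -23 - 41*(-7/2 - 4 + 2*(-4)) = -23 - 41*(-7/2 - 4 - 8) = -23 - 41*(-31/2) = -23 + 1271/2 = 1225/2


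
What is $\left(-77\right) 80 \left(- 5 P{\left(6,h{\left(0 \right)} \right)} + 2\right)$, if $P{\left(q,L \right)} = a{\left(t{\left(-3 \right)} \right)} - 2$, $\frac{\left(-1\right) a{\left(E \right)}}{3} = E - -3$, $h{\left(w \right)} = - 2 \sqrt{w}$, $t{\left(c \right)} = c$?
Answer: $-73920$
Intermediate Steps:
$a{\left(E \right)} = -9 - 3 E$ ($a{\left(E \right)} = - 3 \left(E - -3\right) = - 3 \left(E + 3\right) = - 3 \left(3 + E\right) = -9 - 3 E$)
$P{\left(q,L \right)} = -2$ ($P{\left(q,L \right)} = \left(-9 - -9\right) - 2 = \left(-9 + 9\right) - 2 = 0 - 2 = -2$)
$\left(-77\right) 80 \left(- 5 P{\left(6,h{\left(0 \right)} \right)} + 2\right) = \left(-77\right) 80 \left(\left(-5\right) \left(-2\right) + 2\right) = - 6160 \left(10 + 2\right) = \left(-6160\right) 12 = -73920$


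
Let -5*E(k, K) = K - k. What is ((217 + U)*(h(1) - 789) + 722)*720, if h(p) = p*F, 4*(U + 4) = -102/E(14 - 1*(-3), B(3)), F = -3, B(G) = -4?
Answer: -822353760/7 ≈ -1.1748e+8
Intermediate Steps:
E(k, K) = -K/5 + k/5 (E(k, K) = -(K - k)/5 = -K/5 + k/5)
U = -141/14 (U = -4 + (-102/(-1/5*(-4) + (14 - 1*(-3))/5))/4 = -4 + (-102/(4/5 + (14 + 3)/5))/4 = -4 + (-102/(4/5 + (1/5)*17))/4 = -4 + (-102/(4/5 + 17/5))/4 = -4 + (-102/21/5)/4 = -4 + (-102*5/21)/4 = -4 + (1/4)*(-170/7) = -4 - 85/14 = -141/14 ≈ -10.071)
h(p) = -3*p (h(p) = p*(-3) = -3*p)
((217 + U)*(h(1) - 789) + 722)*720 = ((217 - 141/14)*(-3*1 - 789) + 722)*720 = (2897*(-3 - 789)/14 + 722)*720 = ((2897/14)*(-792) + 722)*720 = (-1147212/7 + 722)*720 = -1142158/7*720 = -822353760/7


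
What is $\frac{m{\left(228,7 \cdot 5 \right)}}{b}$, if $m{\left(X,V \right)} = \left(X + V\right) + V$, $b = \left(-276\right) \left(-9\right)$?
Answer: $\frac{149}{1242} \approx 0.11997$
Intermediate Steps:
$b = 2484$
$m{\left(X,V \right)} = X + 2 V$ ($m{\left(X,V \right)} = \left(V + X\right) + V = X + 2 V$)
$\frac{m{\left(228,7 \cdot 5 \right)}}{b} = \frac{228 + 2 \cdot 7 \cdot 5}{2484} = \left(228 + 2 \cdot 35\right) \frac{1}{2484} = \left(228 + 70\right) \frac{1}{2484} = 298 \cdot \frac{1}{2484} = \frac{149}{1242}$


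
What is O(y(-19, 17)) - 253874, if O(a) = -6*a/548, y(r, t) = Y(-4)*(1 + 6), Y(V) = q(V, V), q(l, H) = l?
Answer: -34780696/137 ≈ -2.5387e+5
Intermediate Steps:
Y(V) = V
y(r, t) = -28 (y(r, t) = -4*(1 + 6) = -4*7 = -28)
O(a) = -3*a/274 (O(a) = -6*a*(1/548) = -3*a/274)
O(y(-19, 17)) - 253874 = -3/274*(-28) - 253874 = 42/137 - 253874 = -34780696/137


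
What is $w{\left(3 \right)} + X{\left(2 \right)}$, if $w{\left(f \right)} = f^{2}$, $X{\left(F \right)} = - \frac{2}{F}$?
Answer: $8$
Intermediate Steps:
$w{\left(3 \right)} + X{\left(2 \right)} = 3^{2} - \frac{2}{2} = 9 - 1 = 8$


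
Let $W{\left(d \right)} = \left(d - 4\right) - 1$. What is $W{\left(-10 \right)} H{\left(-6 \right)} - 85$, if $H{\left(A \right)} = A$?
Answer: $5$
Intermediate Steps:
$W{\left(d \right)} = -5 + d$ ($W{\left(d \right)} = \left(-4 + d\right) - 1 = -5 + d$)
$W{\left(-10 \right)} H{\left(-6 \right)} - 85 = \left(-5 - 10\right) \left(-6\right) - 85 = \left(-15\right) \left(-6\right) - 85 = 90 - 85 = 5$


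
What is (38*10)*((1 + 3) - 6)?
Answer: -760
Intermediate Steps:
(38*10)*((1 + 3) - 6) = 380*(4 - 6) = 380*(-2) = -760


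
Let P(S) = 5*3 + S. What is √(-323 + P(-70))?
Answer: 3*I*√42 ≈ 19.442*I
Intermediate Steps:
P(S) = 15 + S
√(-323 + P(-70)) = √(-323 + (15 - 70)) = √(-323 - 55) = √(-378) = 3*I*√42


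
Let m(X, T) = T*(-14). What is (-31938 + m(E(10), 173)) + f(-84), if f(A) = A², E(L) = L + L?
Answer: -27304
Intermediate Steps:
E(L) = 2*L
m(X, T) = -14*T
(-31938 + m(E(10), 173)) + f(-84) = (-31938 - 14*173) + (-84)² = (-31938 - 2422) + 7056 = -34360 + 7056 = -27304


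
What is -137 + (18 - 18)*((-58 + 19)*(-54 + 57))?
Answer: -137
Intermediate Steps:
-137 + (18 - 18)*((-58 + 19)*(-54 + 57)) = -137 + 0*(-39*3) = -137 + 0*(-117) = -137 + 0 = -137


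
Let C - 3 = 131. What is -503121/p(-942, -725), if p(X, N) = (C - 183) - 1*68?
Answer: 167707/39 ≈ 4300.2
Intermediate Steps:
C = 134 (C = 3 + 131 = 134)
p(X, N) = -117 (p(X, N) = (134 - 183) - 1*68 = -49 - 68 = -117)
-503121/p(-942, -725) = -503121/(-117) = -503121*(-1/117) = 167707/39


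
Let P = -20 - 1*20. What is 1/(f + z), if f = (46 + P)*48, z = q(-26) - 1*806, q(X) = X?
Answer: -1/544 ≈ -0.0018382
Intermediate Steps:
P = -40 (P = -20 - 20 = -40)
z = -832 (z = -26 - 1*806 = -26 - 806 = -832)
f = 288 (f = (46 - 40)*48 = 6*48 = 288)
1/(f + z) = 1/(288 - 832) = 1/(-544) = -1/544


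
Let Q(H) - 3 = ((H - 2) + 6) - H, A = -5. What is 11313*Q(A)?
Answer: 79191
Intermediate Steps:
Q(H) = 7 (Q(H) = 3 + (((H - 2) + 6) - H) = 3 + (((-2 + H) + 6) - H) = 3 + ((4 + H) - H) = 3 + 4 = 7)
11313*Q(A) = 11313*7 = 79191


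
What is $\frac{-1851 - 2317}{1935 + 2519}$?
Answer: $- \frac{2084}{2227} \approx -0.93579$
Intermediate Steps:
$\frac{-1851 - 2317}{1935 + 2519} = - \frac{4168}{4454} = \left(-4168\right) \frac{1}{4454} = - \frac{2084}{2227}$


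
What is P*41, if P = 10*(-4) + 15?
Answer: -1025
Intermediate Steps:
P = -25 (P = -40 + 15 = -25)
P*41 = -25*41 = -1025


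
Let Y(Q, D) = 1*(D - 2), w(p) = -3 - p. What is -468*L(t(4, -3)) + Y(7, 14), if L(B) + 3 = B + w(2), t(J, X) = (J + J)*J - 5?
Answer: -8880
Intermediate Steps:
t(J, X) = -5 + 2*J² (t(J, X) = (2*J)*J - 5 = 2*J² - 5 = -5 + 2*J²)
L(B) = -8 + B (L(B) = -3 + (B + (-3 - 1*2)) = -3 + (B + (-3 - 2)) = -3 + (B - 5) = -3 + (-5 + B) = -8 + B)
Y(Q, D) = -2 + D (Y(Q, D) = 1*(-2 + D) = -2 + D)
-468*L(t(4, -3)) + Y(7, 14) = -468*(-8 + (-5 + 2*4²)) + (-2 + 14) = -468*(-8 + (-5 + 2*16)) + 12 = -468*(-8 + (-5 + 32)) + 12 = -468*(-8 + 27) + 12 = -468*19 + 12 = -8892 + 12 = -8880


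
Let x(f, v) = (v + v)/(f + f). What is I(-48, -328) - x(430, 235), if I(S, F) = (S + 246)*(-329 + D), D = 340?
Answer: 187261/86 ≈ 2177.5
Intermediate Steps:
I(S, F) = 2706 + 11*S (I(S, F) = (S + 246)*(-329 + 340) = (246 + S)*11 = 2706 + 11*S)
x(f, v) = v/f (x(f, v) = (2*v)/((2*f)) = (2*v)*(1/(2*f)) = v/f)
I(-48, -328) - x(430, 235) = (2706 + 11*(-48)) - 235/430 = (2706 - 528) - 235/430 = 2178 - 1*47/86 = 2178 - 47/86 = 187261/86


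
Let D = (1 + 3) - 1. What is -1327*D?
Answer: -3981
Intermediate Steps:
D = 3 (D = 4 - 1 = 3)
-1327*D = -1327*3 = -3981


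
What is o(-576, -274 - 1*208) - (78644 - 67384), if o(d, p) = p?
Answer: -11742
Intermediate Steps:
o(-576, -274 - 1*208) - (78644 - 67384) = (-274 - 1*208) - (78644 - 67384) = (-274 - 208) - 1*11260 = -482 - 11260 = -11742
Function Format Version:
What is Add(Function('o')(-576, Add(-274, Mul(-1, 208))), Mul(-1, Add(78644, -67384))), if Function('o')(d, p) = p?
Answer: -11742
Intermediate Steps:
Add(Function('o')(-576, Add(-274, Mul(-1, 208))), Mul(-1, Add(78644, -67384))) = Add(Add(-274, Mul(-1, 208)), Mul(-1, Add(78644, -67384))) = Add(Add(-274, -208), Mul(-1, 11260)) = Add(-482, -11260) = -11742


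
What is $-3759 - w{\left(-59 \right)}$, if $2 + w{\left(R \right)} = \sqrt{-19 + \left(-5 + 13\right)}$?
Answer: $-3757 - i \sqrt{11} \approx -3757.0 - 3.3166 i$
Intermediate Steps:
$w{\left(R \right)} = -2 + i \sqrt{11}$ ($w{\left(R \right)} = -2 + \sqrt{-19 + \left(-5 + 13\right)} = -2 + \sqrt{-19 + 8} = -2 + \sqrt{-11} = -2 + i \sqrt{11}$)
$-3759 - w{\left(-59 \right)} = -3759 - \left(-2 + i \sqrt{11}\right) = -3759 + \left(2 - i \sqrt{11}\right) = -3757 - i \sqrt{11}$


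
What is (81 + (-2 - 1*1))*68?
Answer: 5304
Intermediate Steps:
(81 + (-2 - 1*1))*68 = (81 + (-2 - 1))*68 = (81 - 3)*68 = 78*68 = 5304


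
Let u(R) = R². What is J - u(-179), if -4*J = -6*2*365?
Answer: -30946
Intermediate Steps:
J = 1095 (J = -(-6*2)*365/4 = -(-3)*365 = -¼*(-4380) = 1095)
J - u(-179) = 1095 - 1*(-179)² = 1095 - 1*32041 = 1095 - 32041 = -30946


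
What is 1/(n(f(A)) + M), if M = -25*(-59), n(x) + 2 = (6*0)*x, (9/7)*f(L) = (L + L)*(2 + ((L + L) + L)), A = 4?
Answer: 1/1473 ≈ 0.00067889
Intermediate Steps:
f(L) = 14*L*(2 + 3*L)/9 (f(L) = 7*((L + L)*(2 + ((L + L) + L)))/9 = 7*((2*L)*(2 + (2*L + L)))/9 = 7*((2*L)*(2 + 3*L))/9 = 7*(2*L*(2 + 3*L))/9 = 14*L*(2 + 3*L)/9)
n(x) = -2 (n(x) = -2 + (6*0)*x = -2 + 0*x = -2 + 0 = -2)
M = 1475
1/(n(f(A)) + M) = 1/(-2 + 1475) = 1/1473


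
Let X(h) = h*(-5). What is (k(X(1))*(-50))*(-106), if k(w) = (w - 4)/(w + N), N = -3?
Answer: 11925/2 ≈ 5962.5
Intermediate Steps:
X(h) = -5*h
k(w) = (-4 + w)/(-3 + w) (k(w) = (w - 4)/(w - 3) = (-4 + w)/(-3 + w))
(k(X(1))*(-50))*(-106) = (((-4 - 5*1)/(-3 - 5*1))*(-50))*(-106) = (((-4 - 5)/(-3 - 5))*(-50))*(-106) = ((-9/(-8))*(-50))*(-106) = (-⅛*(-9)*(-50))*(-106) = ((9/8)*(-50))*(-106) = -225/4*(-106) = 11925/2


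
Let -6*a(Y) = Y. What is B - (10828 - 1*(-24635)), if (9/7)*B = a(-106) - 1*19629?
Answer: -1369339/27 ≈ -50716.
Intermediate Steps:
a(Y) = -Y/6
B = -411838/27 (B = 7*(-⅙*(-106) - 1*19629)/9 = 7*(53/3 - 19629)/9 = (7/9)*(-58834/3) = -411838/27 ≈ -15253.)
B - (10828 - 1*(-24635)) = -411838/27 - (10828 - 1*(-24635)) = -411838/27 - (10828 + 24635) = -411838/27 - 1*35463 = -411838/27 - 35463 = -1369339/27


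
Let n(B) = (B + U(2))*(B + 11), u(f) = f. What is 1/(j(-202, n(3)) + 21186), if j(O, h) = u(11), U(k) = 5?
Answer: 1/21197 ≈ 4.7176e-5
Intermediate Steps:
n(B) = (5 + B)*(11 + B) (n(B) = (B + 5)*(B + 11) = (5 + B)*(11 + B))
j(O, h) = 11
1/(j(-202, n(3)) + 21186) = 1/(11 + 21186) = 1/21197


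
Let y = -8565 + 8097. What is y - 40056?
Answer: -40524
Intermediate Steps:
y = -468
y - 40056 = -468 - 40056 = -40524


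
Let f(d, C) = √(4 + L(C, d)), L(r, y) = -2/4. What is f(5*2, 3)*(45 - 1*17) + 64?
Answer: 64 + 14*√14 ≈ 116.38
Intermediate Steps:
L(r, y) = -½ (L(r, y) = -2*¼ = -½)
f(d, C) = √14/2 (f(d, C) = √(4 - ½) = √(7/2) = √14/2)
f(5*2, 3)*(45 - 1*17) + 64 = (√14/2)*(45 - 1*17) + 64 = (√14/2)*(45 - 17) + 64 = (√14/2)*28 + 64 = 14*√14 + 64 = 64 + 14*√14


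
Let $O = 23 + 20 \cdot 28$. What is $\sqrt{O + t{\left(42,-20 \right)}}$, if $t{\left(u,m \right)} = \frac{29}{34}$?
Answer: $\frac{\sqrt{674934}}{34} \approx 24.163$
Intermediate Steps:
$t{\left(u,m \right)} = \frac{29}{34}$ ($t{\left(u,m \right)} = 29 \cdot \frac{1}{34} = \frac{29}{34}$)
$O = 583$ ($O = 23 + 560 = 583$)
$\sqrt{O + t{\left(42,-20 \right)}} = \sqrt{583 + \frac{29}{34}} = \sqrt{\frac{19851}{34}} = \frac{\sqrt{674934}}{34}$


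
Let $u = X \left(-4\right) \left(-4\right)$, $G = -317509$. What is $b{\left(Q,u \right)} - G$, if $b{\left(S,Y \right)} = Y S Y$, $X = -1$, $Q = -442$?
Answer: $204357$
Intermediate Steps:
$u = -16$ ($u = \left(-1\right) \left(-4\right) \left(-4\right) = 4 \left(-4\right) = -16$)
$b{\left(S,Y \right)} = S Y^{2}$ ($b{\left(S,Y \right)} = S Y Y = S Y^{2}$)
$b{\left(Q,u \right)} - G = - 442 \left(-16\right)^{2} - -317509 = \left(-442\right) 256 + 317509 = -113152 + 317509 = 204357$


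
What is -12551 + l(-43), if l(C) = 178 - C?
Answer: -12330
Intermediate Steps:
-12551 + l(-43) = -12551 + (178 - 1*(-43)) = -12551 + (178 + 43) = -12551 + 221 = -12330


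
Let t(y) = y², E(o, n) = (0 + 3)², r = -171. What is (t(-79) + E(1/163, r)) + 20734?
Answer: 26984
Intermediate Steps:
E(o, n) = 9 (E(o, n) = 3² = 9)
(t(-79) + E(1/163, r)) + 20734 = ((-79)² + 9) + 20734 = (6241 + 9) + 20734 = 6250 + 20734 = 26984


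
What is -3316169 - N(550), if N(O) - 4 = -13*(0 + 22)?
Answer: -3315887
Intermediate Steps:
N(O) = -282 (N(O) = 4 - 13*(0 + 22) = 4 - 13*22 = 4 - 286 = -282)
-3316169 - N(550) = -3316169 - 1*(-282) = -3316169 + 282 = -3315887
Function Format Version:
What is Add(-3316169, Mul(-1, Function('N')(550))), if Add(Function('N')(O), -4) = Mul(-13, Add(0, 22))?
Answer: -3315887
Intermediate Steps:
Function('N')(O) = -282 (Function('N')(O) = Add(4, Mul(-13, Add(0, 22))) = Add(4, Mul(-13, 22)) = Add(4, -286) = -282)
Add(-3316169, Mul(-1, Function('N')(550))) = Add(-3316169, Mul(-1, -282)) = Add(-3316169, 282) = -3315887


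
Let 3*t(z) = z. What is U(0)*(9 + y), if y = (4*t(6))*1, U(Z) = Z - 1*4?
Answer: -68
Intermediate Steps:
U(Z) = -4 + Z (U(Z) = Z - 4 = -4 + Z)
t(z) = z/3
y = 8 (y = (4*((⅓)*6))*1 = (4*2)*1 = 8*1 = 8)
U(0)*(9 + y) = (-4 + 0)*(9 + 8) = -4*17 = -68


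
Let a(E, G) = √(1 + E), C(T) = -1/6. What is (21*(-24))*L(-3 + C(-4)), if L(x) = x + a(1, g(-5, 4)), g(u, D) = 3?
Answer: 1596 - 504*√2 ≈ 883.24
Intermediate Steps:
C(T) = -⅙ (C(T) = -1*⅙ = -⅙)
L(x) = x + √2 (L(x) = x + √(1 + 1) = x + √2)
(21*(-24))*L(-3 + C(-4)) = (21*(-24))*((-3 - ⅙) + √2) = -504*(-19/6 + √2) = 1596 - 504*√2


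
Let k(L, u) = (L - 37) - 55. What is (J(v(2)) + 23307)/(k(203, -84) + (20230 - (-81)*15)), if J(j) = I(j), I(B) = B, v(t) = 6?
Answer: 23313/21556 ≈ 1.0815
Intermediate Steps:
k(L, u) = -92 + L (k(L, u) = (-37 + L) - 55 = -92 + L)
J(j) = j
(J(v(2)) + 23307)/(k(203, -84) + (20230 - (-81)*15)) = (6 + 23307)/((-92 + 203) + (20230 - (-81)*15)) = 23313/(111 + (20230 - 1*(-1215))) = 23313/(111 + (20230 + 1215)) = 23313/(111 + 21445) = 23313/21556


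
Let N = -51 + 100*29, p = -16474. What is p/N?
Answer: -16474/2849 ≈ -5.7824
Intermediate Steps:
N = 2849 (N = -51 + 2900 = 2849)
p/N = -16474/2849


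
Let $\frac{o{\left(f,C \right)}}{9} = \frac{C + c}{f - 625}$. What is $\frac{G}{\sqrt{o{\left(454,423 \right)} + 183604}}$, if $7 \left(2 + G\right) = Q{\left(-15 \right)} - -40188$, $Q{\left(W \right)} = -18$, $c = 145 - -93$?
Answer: $\frac{40156 \sqrt{7363165}}{8138235} \approx 13.389$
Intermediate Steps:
$c = 238$ ($c = 145 + 93 = 238$)
$o{\left(f,C \right)} = \frac{9 \left(238 + C\right)}{-625 + f}$ ($o{\left(f,C \right)} = 9 \frac{C + 238}{f - 625} = 9 \frac{238 + C}{-625 + f} = \frac{9 \left(238 + C\right)}{-625 + f}$)
$G = \frac{40156}{7}$ ($G = -2 + \frac{-18 - -40188}{7} = -2 + \frac{-18 + 40188}{7} = -2 + \frac{1}{7} \cdot 40170 = -2 + \frac{40170}{7} = \frac{40156}{7} \approx 5736.6$)
$\frac{G}{\sqrt{o{\left(454,423 \right)} + 183604}} = \frac{40156}{7 \sqrt{\frac{9 \left(238 + 423\right)}{-625 + 454} + 183604}} = \frac{40156}{7 \sqrt{9 \frac{1}{-171} \cdot 661 + 183604}} = \frac{40156}{7 \sqrt{9 \left(- \frac{1}{171}\right) 661 + 183604}} = \frac{40156}{7 \sqrt{- \frac{661}{19} + 183604}} = \frac{40156}{7 \sqrt{\frac{3487815}{19}}} = \frac{40156}{7 \frac{3 \sqrt{7363165}}{19}} = \frac{40156 \frac{\sqrt{7363165}}{1162605}}{7} = \frac{40156 \sqrt{7363165}}{8138235}$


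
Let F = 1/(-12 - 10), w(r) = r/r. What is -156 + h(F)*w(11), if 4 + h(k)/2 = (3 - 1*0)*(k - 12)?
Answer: -2599/11 ≈ -236.27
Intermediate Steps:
w(r) = 1
F = -1/22 (F = 1/(-22) = -1/22 ≈ -0.045455)
h(k) = -80 + 6*k (h(k) = -8 + 2*((3 - 1*0)*(k - 12)) = -8 + 2*((3 + 0)*(-12 + k)) = -8 + 2*(3*(-12 + k)) = -8 + 2*(-36 + 3*k) = -8 + (-72 + 6*k) = -80 + 6*k)
-156 + h(F)*w(11) = -156 + (-80 + 6*(-1/22))*1 = -156 + (-80 - 3/11)*1 = -156 - 883/11*1 = -156 - 883/11 = -2599/11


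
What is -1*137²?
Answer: -18769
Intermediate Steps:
-1*137² = -1*18769 = -18769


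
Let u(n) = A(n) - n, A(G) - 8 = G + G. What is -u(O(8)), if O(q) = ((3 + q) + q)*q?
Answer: -160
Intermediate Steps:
A(G) = 8 + 2*G (A(G) = 8 + (G + G) = 8 + 2*G)
O(q) = q*(3 + 2*q) (O(q) = (3 + 2*q)*q = q*(3 + 2*q))
u(n) = 8 + n (u(n) = (8 + 2*n) - n = 8 + n)
-u(O(8)) = -(8 + 8*(3 + 2*8)) = -(8 + 8*(3 + 16)) = -(8 + 8*19) = -(8 + 152) = -1*160 = -160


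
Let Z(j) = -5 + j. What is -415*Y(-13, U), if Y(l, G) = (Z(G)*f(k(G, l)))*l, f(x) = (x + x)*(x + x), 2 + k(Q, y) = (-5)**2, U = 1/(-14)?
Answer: -405261610/7 ≈ -5.7895e+7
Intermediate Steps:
U = -1/14 ≈ -0.071429
k(Q, y) = 23 (k(Q, y) = -2 + (-5)**2 = -2 + 25 = 23)
f(x) = 4*x**2 (f(x) = (2*x)*(2*x) = 4*x**2)
Y(l, G) = l*(-10580 + 2116*G) (Y(l, G) = ((-5 + G)*(4*23**2))*l = ((-5 + G)*(4*529))*l = ((-5 + G)*2116)*l = (-10580 + 2116*G)*l = l*(-10580 + 2116*G))
-415*Y(-13, U) = -878140*(-13)*(-5 - 1/14) = -878140*(-13)*(-71)/14 = -415*976534/7 = -405261610/7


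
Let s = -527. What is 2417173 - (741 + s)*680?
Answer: 2271653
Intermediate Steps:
2417173 - (741 + s)*680 = 2417173 - (741 - 527)*680 = 2417173 - 214*680 = 2417173 - 1*145520 = 2417173 - 145520 = 2271653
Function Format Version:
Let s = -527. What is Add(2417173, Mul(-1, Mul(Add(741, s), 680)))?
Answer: 2271653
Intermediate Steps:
Add(2417173, Mul(-1, Mul(Add(741, s), 680))) = Add(2417173, Mul(-1, Mul(Add(741, -527), 680))) = Add(2417173, Mul(-1, Mul(214, 680))) = Add(2417173, Mul(-1, 145520)) = Add(2417173, -145520) = 2271653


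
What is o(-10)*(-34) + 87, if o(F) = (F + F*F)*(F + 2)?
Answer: 24567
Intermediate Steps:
o(F) = (2 + F)*(F + F²) (o(F) = (F + F²)*(2 + F) = (2 + F)*(F + F²))
o(-10)*(-34) + 87 = -10*(2 + (-10)² + 3*(-10))*(-34) + 87 = -10*(2 + 100 - 30)*(-34) + 87 = -10*72*(-34) + 87 = -720*(-34) + 87 = 24480 + 87 = 24567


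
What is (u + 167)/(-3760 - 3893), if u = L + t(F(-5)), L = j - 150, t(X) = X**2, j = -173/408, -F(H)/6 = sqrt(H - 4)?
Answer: 125429/3122424 ≈ 0.040170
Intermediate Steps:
F(H) = -6*sqrt(-4 + H) (F(H) = -6*sqrt(H - 4) = -6*sqrt(-4 + H))
j = -173/408 (j = -173*1/408 = -173/408 ≈ -0.42402)
L = -61373/408 (L = -173/408 - 150 = -61373/408 ≈ -150.42)
u = -193565/408 (u = -61373/408 + (-6*sqrt(-4 - 5))**2 = -61373/408 + (-18*I)**2 = -61373/408 - 324 = -193565/408 ≈ -474.42)
(u + 167)/(-3760 - 3893) = (-193565/408 + 167)/(-3760 - 3893) = -125429/408/(-7653) = -125429/408*(-1/7653) = 125429/3122424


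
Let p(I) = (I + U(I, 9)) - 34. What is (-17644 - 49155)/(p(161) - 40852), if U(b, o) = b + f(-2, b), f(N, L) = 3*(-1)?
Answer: 66799/40567 ≈ 1.6466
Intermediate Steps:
f(N, L) = -3
U(b, o) = -3 + b (U(b, o) = b - 3 = -3 + b)
p(I) = -37 + 2*I (p(I) = (I + (-3 + I)) - 34 = (-3 + 2*I) - 34 = -37 + 2*I)
(-17644 - 49155)/(p(161) - 40852) = (-17644 - 49155)/((-37 + 2*161) - 40852) = -66799/((-37 + 322) - 40852) = -66799/(285 - 40852) = -66799/(-40567) = -66799*(-1/40567) = 66799/40567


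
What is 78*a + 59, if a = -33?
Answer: -2515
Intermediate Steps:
78*a + 59 = 78*(-33) + 59 = -2574 + 59 = -2515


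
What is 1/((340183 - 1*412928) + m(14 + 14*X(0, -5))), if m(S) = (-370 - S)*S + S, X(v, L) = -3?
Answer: -1/63197 ≈ -1.5824e-5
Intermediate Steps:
m(S) = S + S*(-370 - S) (m(S) = S*(-370 - S) + S = S + S*(-370 - S))
1/((340183 - 1*412928) + m(14 + 14*X(0, -5))) = 1/((340183 - 1*412928) - (14 + 14*(-3))*(369 + (14 + 14*(-3)))) = 1/((340183 - 412928) - (14 - 42)*(369 + (14 - 42))) = 1/(-72745 - 1*(-28)*(369 - 28)) = 1/(-72745 - 1*(-28)*341) = 1/(-72745 + 9548) = 1/(-63197) = -1/63197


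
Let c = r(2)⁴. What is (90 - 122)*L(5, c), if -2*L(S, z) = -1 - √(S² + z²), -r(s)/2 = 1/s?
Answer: -16 - 16*√26 ≈ -97.584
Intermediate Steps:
r(s) = -2/s
c = 1 (c = (-2/2)⁴ = (-2*½)⁴ = (-1)⁴ = 1)
L(S, z) = ½ + √(S² + z²)/2 (L(S, z) = -(-1 - √(S² + z²))/2 = ½ + √(S² + z²)/2)
(90 - 122)*L(5, c) = (90 - 122)*(½ + √(5² + 1²)/2) = -32*(½ + √(25 + 1)/2) = -32*(½ + √26/2) = -16 - 16*√26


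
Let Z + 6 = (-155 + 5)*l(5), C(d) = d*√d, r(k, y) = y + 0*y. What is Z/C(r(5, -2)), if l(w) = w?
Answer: -189*I*√2 ≈ -267.29*I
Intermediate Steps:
r(k, y) = y (r(k, y) = y + 0 = y)
C(d) = d^(3/2)
Z = -756 (Z = -6 + (-155 + 5)*5 = -6 - 150*5 = -6 - 750 = -756)
Z/C(r(5, -2)) = -756/(-2)^(3/2) = -756/(-2*I*√2) = (I*√2/4)*(-756) = -189*I*√2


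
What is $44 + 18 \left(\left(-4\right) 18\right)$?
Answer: $-1252$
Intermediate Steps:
$44 + 18 \left(\left(-4\right) 18\right) = 44 + 18 \left(-72\right) = 44 - 1296 = -1252$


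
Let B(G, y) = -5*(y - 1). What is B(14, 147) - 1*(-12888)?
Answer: 12158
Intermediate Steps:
B(G, y) = 5 - 5*y (B(G, y) = -5*(-1 + y) = 5 - 5*y)
B(14, 147) - 1*(-12888) = (5 - 5*147) - 1*(-12888) = (5 - 735) + 12888 = -730 + 12888 = 12158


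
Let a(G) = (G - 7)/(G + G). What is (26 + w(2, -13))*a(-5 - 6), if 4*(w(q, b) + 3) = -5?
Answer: 783/44 ≈ 17.795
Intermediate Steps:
w(q, b) = -17/4 (w(q, b) = -3 + (1/4)*(-5) = -3 - 5/4 = -17/4)
a(G) = (-7 + G)/(2*G) (a(G) = (-7 + G)/((2*G)) = (-7 + G)*(1/(2*G)) = (-7 + G)/(2*G))
(26 + w(2, -13))*a(-5 - 6) = (26 - 17/4)*((-7 + (-5 - 6))/(2*(-5 - 6))) = 87*((1/2)*(-7 - 11)/(-11))/4 = 87*((1/2)*(-1/11)*(-18))/4 = (87/4)*(9/11) = 783/44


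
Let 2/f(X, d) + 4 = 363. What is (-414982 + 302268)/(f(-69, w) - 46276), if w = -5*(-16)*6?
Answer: 20232163/8306541 ≈ 2.4357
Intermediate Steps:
w = 480 (w = 80*6 = 480)
f(X, d) = 2/359 (f(X, d) = 2/(-4 + 363) = 2/359)
(-414982 + 302268)/(f(-69, w) - 46276) = (-414982 + 302268)/(2/359 - 46276) = -112714/(-16613082/359) = -112714*(-359/16613082) = 20232163/8306541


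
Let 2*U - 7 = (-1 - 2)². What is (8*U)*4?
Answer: 256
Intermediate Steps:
U = 8 (U = 7/2 + (-1 - 2)²/2 = 7/2 + (½)*(-3)² = 7/2 + (½)*9 = 7/2 + 9/2 = 8)
(8*U)*4 = (8*8)*4 = 64*4 = 256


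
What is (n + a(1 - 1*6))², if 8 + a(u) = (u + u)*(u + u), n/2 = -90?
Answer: 7744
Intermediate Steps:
n = -180 (n = 2*(-90) = -180)
a(u) = -8 + 4*u² (a(u) = -8 + (u + u)*(u + u) = -8 + (2*u)*(2*u) = -8 + 4*u²)
(n + a(1 - 1*6))² = (-180 + (-8 + 4*(1 - 1*6)²))² = (-180 + (-8 + 4*(1 - 6)²))² = (-180 + (-8 + 4*(-5)²))² = (-180 + (-8 + 4*25))² = (-180 + (-8 + 100))² = (-180 + 92)² = (-88)² = 7744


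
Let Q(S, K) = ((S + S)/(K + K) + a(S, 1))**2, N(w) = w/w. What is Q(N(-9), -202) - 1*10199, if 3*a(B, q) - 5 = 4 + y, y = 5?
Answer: -3737459339/367236 ≈ -10177.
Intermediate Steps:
a(B, q) = 14/3 (a(B, q) = 5/3 + (4 + 5)/3 = 5/3 + (1/3)*9 = 5/3 + 3 = 14/3)
N(w) = 1
Q(S, K) = (14/3 + S/K)**2 (Q(S, K) = ((S + S)/(K + K) + 14/3)**2 = ((2*S)/((2*K)) + 14/3)**2 = ((2*S)*(1/(2*K)) + 14/3)**2 = (S/K + 14/3)**2 = (14/3 + S/K)**2)
Q(N(-9), -202) - 1*10199 = (1/9)*(3*1 + 14*(-202))**2/(-202)**2 - 1*10199 = (1/9)*(1/40804)*(3 - 2828)**2 - 10199 = (1/9)*(1/40804)*(-2825)**2 - 10199 = (1/9)*(1/40804)*7980625 - 10199 = 7980625/367236 - 10199 = -3737459339/367236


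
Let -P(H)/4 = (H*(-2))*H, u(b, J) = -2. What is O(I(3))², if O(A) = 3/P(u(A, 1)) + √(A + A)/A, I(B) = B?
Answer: 2075/3072 + √6/16 ≈ 0.82855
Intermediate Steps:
P(H) = 8*H² (P(H) = -4*H*(-2)*H = -4*(-2*H)*H = -(-8)*H² = 8*H²)
O(A) = 3/32 + √2/√A (O(A) = 3/((8*(-2)²)) + √(A + A)/A = 3/((8*4)) + √(2*A)/A = 3/32 + (√2*√A)/A = 3*(1/32) + √2/√A = 3/32 + √2/√A)
O(I(3))² = (3/32 + √2/√3)² = (3/32 + √2*(√3/3))² = (3/32 + √6/3)²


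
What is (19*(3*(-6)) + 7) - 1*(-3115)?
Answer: 2780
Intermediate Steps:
(19*(3*(-6)) + 7) - 1*(-3115) = (19*(-18) + 7) + 3115 = (-342 + 7) + 3115 = -335 + 3115 = 2780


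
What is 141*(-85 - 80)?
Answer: -23265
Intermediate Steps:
141*(-85 - 80) = 141*(-165) = -23265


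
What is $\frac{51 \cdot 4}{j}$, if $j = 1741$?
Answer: $\frac{204}{1741} \approx 0.11717$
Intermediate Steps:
$\frac{51 \cdot 4}{j} = \frac{51 \cdot 4}{1741} = 204 \cdot \frac{1}{1741} = \frac{204}{1741}$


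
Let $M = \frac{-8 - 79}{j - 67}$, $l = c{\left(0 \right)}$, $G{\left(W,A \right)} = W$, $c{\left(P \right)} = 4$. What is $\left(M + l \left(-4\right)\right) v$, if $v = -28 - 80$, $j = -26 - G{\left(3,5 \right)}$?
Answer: $\frac{13041}{8} \approx 1630.1$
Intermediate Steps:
$l = 4$
$j = -29$ ($j = -26 - 3 = -29$)
$M = \frac{29}{32}$ ($M = \frac{-8 - 79}{-29 - 67} = - \frac{87}{-96} = \left(-87\right) \left(- \frac{1}{96}\right) = \frac{29}{32} \approx 0.90625$)
$v = -108$ ($v = -28 - 80 = -108$)
$\left(M + l \left(-4\right)\right) v = \left(\frac{29}{32} + 4 \left(-4\right)\right) \left(-108\right) = \left(\frac{29}{32} - 16\right) \left(-108\right) = \left(- \frac{483}{32}\right) \left(-108\right) = \frac{13041}{8}$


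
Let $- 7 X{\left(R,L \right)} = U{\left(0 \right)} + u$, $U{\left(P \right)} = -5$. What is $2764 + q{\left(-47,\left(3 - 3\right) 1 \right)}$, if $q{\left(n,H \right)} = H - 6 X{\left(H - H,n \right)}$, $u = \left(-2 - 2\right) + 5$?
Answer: $\frac{19324}{7} \approx 2760.6$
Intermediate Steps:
$u = 1$ ($u = -4 + 5 = 1$)
$X{\left(R,L \right)} = \frac{4}{7}$ ($X{\left(R,L \right)} = - \frac{-5 + 1}{7} = \left(- \frac{1}{7}\right) \left(-4\right) = \frac{4}{7}$)
$q{\left(n,H \right)} = - \frac{24}{7} + H$ ($q{\left(n,H \right)} = H - 6 \cdot \frac{4}{7} = H - \frac{24}{7} = - \frac{24}{7} + H$)
$2764 + q{\left(-47,\left(3 - 3\right) 1 \right)} = 2764 - \left(\frac{24}{7} - \left(3 - 3\right) 1\right) = 2764 + \left(- \frac{24}{7} + 0 \cdot 1\right) = 2764 + \left(- \frac{24}{7} + 0\right) = 2764 - \frac{24}{7} = \frac{19324}{7}$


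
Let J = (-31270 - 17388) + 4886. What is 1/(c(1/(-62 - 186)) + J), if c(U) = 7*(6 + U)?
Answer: -248/10845047 ≈ -2.2868e-5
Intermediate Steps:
c(U) = 42 + 7*U
J = -43772 (J = -48658 + 4886 = -43772)
1/(c(1/(-62 - 186)) + J) = 1/((42 + 7/(-62 - 186)) - 43772) = 1/((42 + 7/(-248)) - 43772) = 1/((42 + 7*(-1/248)) - 43772) = 1/((42 - 7/248) - 43772) = 1/(10409/248 - 43772) = 1/(-10845047/248) = -248/10845047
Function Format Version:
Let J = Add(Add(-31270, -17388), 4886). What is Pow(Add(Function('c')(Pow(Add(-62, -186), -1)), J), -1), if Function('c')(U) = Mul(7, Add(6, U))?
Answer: Rational(-248, 10845047) ≈ -2.2868e-5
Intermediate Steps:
Function('c')(U) = Add(42, Mul(7, U))
J = -43772 (J = Add(-48658, 4886) = -43772)
Pow(Add(Function('c')(Pow(Add(-62, -186), -1)), J), -1) = Pow(Add(Add(42, Mul(7, Pow(Add(-62, -186), -1))), -43772), -1) = Pow(Add(Add(42, Mul(7, Pow(-248, -1))), -43772), -1) = Pow(Add(Add(42, Mul(7, Rational(-1, 248))), -43772), -1) = Pow(Add(Add(42, Rational(-7, 248)), -43772), -1) = Pow(Add(Rational(10409, 248), -43772), -1) = Pow(Rational(-10845047, 248), -1) = Rational(-248, 10845047)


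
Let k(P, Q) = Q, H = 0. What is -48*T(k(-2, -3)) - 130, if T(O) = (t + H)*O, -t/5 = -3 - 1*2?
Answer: 3470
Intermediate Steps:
t = 25 (t = -5*(-3 - 1*2) = -5*(-3 - 2) = -5*(-5) = 25)
T(O) = 25*O (T(O) = (25 + 0)*O = 25*O)
-48*T(k(-2, -3)) - 130 = -1200*(-3) - 130 = -48*(-75) - 130 = 3600 - 130 = 3470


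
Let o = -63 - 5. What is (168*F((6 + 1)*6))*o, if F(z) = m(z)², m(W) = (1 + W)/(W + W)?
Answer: -62866/21 ≈ -2993.6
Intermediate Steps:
o = -68
m(W) = (1 + W)/(2*W) (m(W) = (1 + W)/((2*W)) = (1 + W)*(1/(2*W)) = (1 + W)/(2*W))
F(z) = (1 + z)²/(4*z²) (F(z) = ((1 + z)/(2*z))² = (1 + z)²/(4*z²))
(168*F((6 + 1)*6))*o = (168*((1 + (6 + 1)*6)²/(4*((6 + 1)*6)²)))*(-68) = (168*((1 + 7*6)²/(4*(7*6)²)))*(-68) = (168*((¼)*(1 + 42)²/42²))*(-68) = (168*((¼)*(1/1764)*43²))*(-68) = (168*((¼)*(1/1764)*1849))*(-68) = (168*(1849/7056))*(-68) = (1849/42)*(-68) = -62866/21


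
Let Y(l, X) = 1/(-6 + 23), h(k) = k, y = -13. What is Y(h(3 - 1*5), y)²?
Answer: 1/289 ≈ 0.0034602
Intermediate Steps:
Y(l, X) = 1/17
Y(h(3 - 1*5), y)² = (1/17)² = 1/289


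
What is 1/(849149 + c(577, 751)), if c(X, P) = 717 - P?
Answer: 1/849115 ≈ 1.1777e-6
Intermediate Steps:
1/(849149 + c(577, 751)) = 1/(849149 + (717 - 1*751)) = 1/(849149 + (717 - 751)) = 1/(849149 - 34) = 1/849115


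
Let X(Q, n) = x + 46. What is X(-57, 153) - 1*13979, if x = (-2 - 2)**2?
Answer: -13917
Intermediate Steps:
x = 16 (x = (-4)**2 = 16)
X(Q, n) = 62 (X(Q, n) = 16 + 46 = 62)
X(-57, 153) - 1*13979 = 62 - 1*13979 = 62 - 13979 = -13917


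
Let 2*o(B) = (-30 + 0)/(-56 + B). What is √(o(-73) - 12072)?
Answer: I*√22320913/43 ≈ 109.87*I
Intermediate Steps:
o(B) = -15/(-56 + B) (o(B) = ((-30 + 0)/(-56 + B))/2 = (-30/(-56 + B))/2 = -15/(-56 + B))
√(o(-73) - 12072) = √(-15/(-56 - 73) - 12072) = √(-15/(-129) - 12072) = √(-15*(-1/129) - 12072) = √(5/43 - 12072) = √(-519091/43) = I*√22320913/43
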